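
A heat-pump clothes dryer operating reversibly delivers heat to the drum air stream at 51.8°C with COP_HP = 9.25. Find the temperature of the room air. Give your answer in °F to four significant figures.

COP_HP = T_H/(T_H − T_C) gives T_H − T_C = T_H/COP.
With T_H = 324.95 K, T_C = 324.95 × (1 − 1/9.25) = 289.82 K.
Converting, 289.82 K = 62.01°F.

62.01 °F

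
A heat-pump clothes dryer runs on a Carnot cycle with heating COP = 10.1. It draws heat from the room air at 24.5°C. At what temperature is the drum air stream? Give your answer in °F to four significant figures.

COP_HP = T_H/(T_H − T_C) rearranges to T_H = COP·T_C/(COP − 1).
With T_C = 297.65 K, T_H = 10.1 × 297.65/9.100 = 330.36 K.
Converting, 330.36 K = 134.98°F.

135.0 °F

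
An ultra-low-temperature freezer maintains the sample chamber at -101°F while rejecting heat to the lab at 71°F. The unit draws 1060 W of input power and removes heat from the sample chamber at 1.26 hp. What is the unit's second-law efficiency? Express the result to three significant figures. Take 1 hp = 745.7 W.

0.425

Converting, Q̇_C = 1.260 hp = 939.6 W, so COP_actual = Q̇_C/Ẇ = 939.6/1060 = 0.8864.
In absolute terms T_C = 199.26 K and T_H = 294.82 K, so ΔT = 95.56 K.
COP_Carnot = T_C/ΔT = 199.26/95.56 = 2.085.
η_II = COP_actual/COP_Carnot = 0.8864/2.085 = 0.4251.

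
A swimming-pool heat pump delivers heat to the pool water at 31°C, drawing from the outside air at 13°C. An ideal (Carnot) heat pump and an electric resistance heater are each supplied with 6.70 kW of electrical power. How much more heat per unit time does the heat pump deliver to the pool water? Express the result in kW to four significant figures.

106.5 kW

In absolute terms T_C = 286.15 K and T_H = 304.15 K, so ΔT = 18.00 K.
COP_Carnot = T_H/ΔT = 304.15/18.00 = 16.90.
The heat pump delivers Q̇_H = COP × Ẇ = 113.2 kW; the resistance heater delivers Ẇ = 6.700 kW.
Extra = (COP − 1)·Ẇ = 106.5 kW.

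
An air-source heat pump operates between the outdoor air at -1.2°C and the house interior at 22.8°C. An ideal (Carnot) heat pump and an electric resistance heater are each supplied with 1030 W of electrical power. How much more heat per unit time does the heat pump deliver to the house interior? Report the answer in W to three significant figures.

In absolute terms T_C = 271.95 K and T_H = 295.95 K, so ΔT = 24.00 K.
COP_Carnot = T_H/ΔT = 295.95/24.00 = 12.33.
The heat pump delivers Q̇_H = COP × Ẇ = 12700 W; the resistance heater delivers Ẇ = 1030 W.
Extra = (COP − 1)·Ẇ = 11670 W.

11700 W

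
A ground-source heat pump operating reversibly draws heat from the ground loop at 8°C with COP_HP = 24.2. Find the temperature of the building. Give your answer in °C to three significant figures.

20.1 °C

COP_HP = T_H/(T_H − T_C) rearranges to T_H = COP·T_C/(COP − 1).
With T_C = 281.15 K, T_H = 24.2 × 281.15/23.20 = 293.27 K.
Converting, 293.27 K = 20.12°C.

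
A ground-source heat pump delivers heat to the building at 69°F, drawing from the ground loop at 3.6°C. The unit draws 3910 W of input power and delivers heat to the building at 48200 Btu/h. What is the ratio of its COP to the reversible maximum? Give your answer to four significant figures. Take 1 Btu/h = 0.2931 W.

Converting, Q̇_H = 48200 Btu/h = 14130 W, so COP_actual = Q̇_H/Ẇ = 14130/3910 = 3.613.
In absolute terms T_C = 276.75 K and T_H = 293.71 K, so ΔT = 16.96 K.
COP_Carnot = T_H/ΔT = 293.71/16.96 = 17.32.
η_II = COP_actual/COP_Carnot = 3.613/17.32 = 0.2086.

0.2086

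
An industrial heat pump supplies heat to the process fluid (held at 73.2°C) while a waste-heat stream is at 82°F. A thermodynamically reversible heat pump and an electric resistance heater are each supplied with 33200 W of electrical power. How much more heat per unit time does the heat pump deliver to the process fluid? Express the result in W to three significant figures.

220000 W

In absolute terms T_C = 300.93 K and T_H = 346.35 K, so ΔT = 45.42 K.
COP_Carnot = T_H/ΔT = 346.35/45.42 = 7.625.
The heat pump delivers Q̇_H = COP × Ẇ = 253200 W; the resistance heater delivers Ẇ = 33200 W.
Extra = (COP − 1)·Ẇ = 220000 W.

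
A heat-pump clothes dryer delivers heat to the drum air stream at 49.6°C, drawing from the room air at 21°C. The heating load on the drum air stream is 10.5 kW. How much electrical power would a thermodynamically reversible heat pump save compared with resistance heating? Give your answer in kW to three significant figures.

In absolute terms T_C = 294.15 K and T_H = 322.75 K, so ΔT = 28.60 K.
COP_Carnot = T_H/ΔT = 322.75/28.60 = 11.28.
Resistance heating needs Ẇ_res = Q̇_H = 10.50 kW; the reversible heat pump needs only Ẇ_hp = Q̇_H/COP = 0.9304 kW.
Saving = 10.50 − 0.9304 = 9.570 kW.

9.57 kW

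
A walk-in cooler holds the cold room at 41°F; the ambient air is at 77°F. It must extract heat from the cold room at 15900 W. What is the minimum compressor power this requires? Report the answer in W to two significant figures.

In absolute terms T_C = 278.15 K and T_H = 298.15 K, so ΔT = 20.00 K.
COP_Carnot = T_C/ΔT = 278.15/20.00 = 13.91.
Ẇ_min = Q̇/COP_Carnot = 15900/13.91 = 1143 W.

1100 W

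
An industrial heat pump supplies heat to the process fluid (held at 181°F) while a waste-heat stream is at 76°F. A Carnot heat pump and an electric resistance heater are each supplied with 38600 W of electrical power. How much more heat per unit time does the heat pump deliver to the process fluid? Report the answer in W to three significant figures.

197000 W

In absolute terms T_C = 297.59 K and T_H = 355.93 K, so ΔT = 58.33 K.
COP_Carnot = T_H/ΔT = 355.93/58.33 = 6.102.
The heat pump delivers Q̇_H = COP × Ẇ = 235500 W; the resistance heater delivers Ẇ = 38600 W.
Extra = (COP − 1)·Ẇ = 196900 W.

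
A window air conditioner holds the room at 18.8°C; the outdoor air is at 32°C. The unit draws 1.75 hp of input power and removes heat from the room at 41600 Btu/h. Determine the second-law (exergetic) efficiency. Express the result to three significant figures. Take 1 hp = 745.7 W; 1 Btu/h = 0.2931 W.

0.422

Converting, Q̇_C = 41600 Btu/h = 16.35 hp, so COP_actual = Q̇_C/Ẇ = 16.35/1.750 = 9.343.
In absolute terms T_C = 291.95 K and T_H = 305.15 K, so ΔT = 13.20 K.
COP_Carnot = T_C/ΔT = 291.95/13.20 = 22.12.
η_II = COP_actual/COP_Carnot = 9.343/22.12 = 0.4224.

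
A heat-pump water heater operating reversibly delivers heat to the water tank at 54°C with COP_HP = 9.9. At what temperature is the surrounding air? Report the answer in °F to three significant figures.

COP_HP = T_H/(T_H − T_C) gives T_H − T_C = T_H/COP.
With T_H = 327.15 K, T_C = 327.15 × (1 − 1/9.9) = 294.10 K.
Converting, 294.10 K = 69.72°F.

69.7 °F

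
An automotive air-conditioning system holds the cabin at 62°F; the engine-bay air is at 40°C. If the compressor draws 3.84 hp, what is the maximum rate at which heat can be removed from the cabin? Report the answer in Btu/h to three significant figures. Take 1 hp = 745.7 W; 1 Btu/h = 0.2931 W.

121000 Btu/h

In absolute terms T_C = 289.82 K and T_H = 313.15 K, so ΔT = 23.33 K.
COP_Carnot = T_C/ΔT = 289.82/23.33 = 12.42.
Q̇_max = COP_Carnot × Ẇ = 12.42 × 3.840 hp = 47.70 hp = 121300 Btu/h.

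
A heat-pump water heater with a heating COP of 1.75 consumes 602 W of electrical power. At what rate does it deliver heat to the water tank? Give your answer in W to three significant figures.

Q̇_H = COP_HP × Ẇ = 1.75 × 602.0 = 1054 W.

1050 W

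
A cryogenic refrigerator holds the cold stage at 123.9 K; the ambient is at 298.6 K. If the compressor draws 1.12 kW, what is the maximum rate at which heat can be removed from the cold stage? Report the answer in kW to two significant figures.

0.79 kW

The reservoir spacing is ΔT = 298.6 − 123.9 = 174.7 K.
COP_Carnot = T_C/ΔT = 123.90/174.7 = 0.7092.
Q̇_max = COP_Carnot × Ẇ = 0.7092 × 1.120 kW = 0.7943 kW.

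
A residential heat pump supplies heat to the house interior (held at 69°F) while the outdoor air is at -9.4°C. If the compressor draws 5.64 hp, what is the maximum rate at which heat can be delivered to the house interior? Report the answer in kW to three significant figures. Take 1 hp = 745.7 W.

In absolute terms T_C = 263.75 K and T_H = 293.71 K, so ΔT = 29.96 K.
COP_Carnot = T_H/ΔT = 293.71/29.96 = 9.805.
Q̇_max = COP_Carnot × Ẇ = 9.805 × 5.640 hp = 55.30 hp = 41.24 kW.

41.2 kW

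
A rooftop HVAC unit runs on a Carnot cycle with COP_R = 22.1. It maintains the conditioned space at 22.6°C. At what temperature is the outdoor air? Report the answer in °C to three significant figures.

COP_R = T_C/(T_H − T_C) gives T_H − T_C = T_C/COP.
With T_C = 295.75 K, T_H = 295.75 × (1 + 1/22.1) = 309.13 K.
Converting, 309.13 K = 35.98°C.

36.0 °C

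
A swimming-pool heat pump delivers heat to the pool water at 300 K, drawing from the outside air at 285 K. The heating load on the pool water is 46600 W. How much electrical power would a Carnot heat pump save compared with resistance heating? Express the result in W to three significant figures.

The reservoir spacing is ΔT = 300 − 285 = 15.00 K.
COP_Carnot = T_H/ΔT = 300.00/15.00 = 20.00.
Resistance heating needs Ẇ_res = Q̇_H = 46600 W; the reversible heat pump needs only Ẇ_hp = Q̇_H/COP = 2330 W.
Saving = 46600 − 2330 = 44270 W.

44300 W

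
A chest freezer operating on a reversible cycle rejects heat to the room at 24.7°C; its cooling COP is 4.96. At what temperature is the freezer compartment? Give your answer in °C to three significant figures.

-25.3 °C

For a Carnot refrigerator COP_R = T_C/(T_H − T_C), so T_C = COP·T_H/(1 + COP).
With T_H = 297.85 K, T_C = 4.96 × 297.85/5.960 = 247.88 K.
Converting, 247.88 K = -25.27°C.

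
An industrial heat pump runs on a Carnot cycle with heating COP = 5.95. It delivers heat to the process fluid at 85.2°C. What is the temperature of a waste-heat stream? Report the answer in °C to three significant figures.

25.0 °C

COP_HP = T_H/(T_H − T_C) gives T_H − T_C = T_H/COP.
With T_H = 358.35 K, T_C = 358.35 × (1 − 1/5.95) = 298.12 K.
Converting, 298.12 K = 24.97°C.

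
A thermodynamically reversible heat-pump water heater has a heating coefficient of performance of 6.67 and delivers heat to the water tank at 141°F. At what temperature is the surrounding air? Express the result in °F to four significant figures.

50.94 °F

COP_HP = T_H/(T_H − T_C) gives T_H − T_C = T_H/COP.
With T_H = 333.71 K, T_C = 333.71 × (1 − 1/6.67) = 283.67 K.
Converting, 283.67 K = 50.94°F.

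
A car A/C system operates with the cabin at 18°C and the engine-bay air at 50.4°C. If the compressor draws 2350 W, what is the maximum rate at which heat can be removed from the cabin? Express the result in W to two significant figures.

In absolute terms T_C = 291.15 K and T_H = 323.55 K, so ΔT = 32.40 K.
COP_Carnot = T_C/ΔT = 291.15/32.40 = 8.986.
Q̇_max = COP_Carnot × Ẇ = 8.986 × 2350 W = 21120 W.

21000 W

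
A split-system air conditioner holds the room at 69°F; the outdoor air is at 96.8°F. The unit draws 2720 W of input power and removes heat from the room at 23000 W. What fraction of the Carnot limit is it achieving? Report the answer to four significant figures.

COP_actual = Q̇_C/Ẇ = 23000/2720 = 8.456.
In absolute terms T_C = 293.71 K and T_H = 309.15 K, so ΔT = 15.44 K.
COP_Carnot = T_C/ΔT = 293.71/15.44 = 19.02.
η_II = COP_actual/COP_Carnot = 8.456/19.02 = 0.4447.

0.4447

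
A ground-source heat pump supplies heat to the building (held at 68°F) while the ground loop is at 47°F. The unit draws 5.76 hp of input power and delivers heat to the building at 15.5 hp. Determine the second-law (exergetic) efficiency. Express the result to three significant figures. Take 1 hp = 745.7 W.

COP_actual = Q̇_H/Ẇ = 15.50/5.760 = 2.691.
In absolute terms T_C = 281.48 K and T_H = 293.15 K, so ΔT = 11.67 K.
COP_Carnot = T_H/ΔT = 293.15/11.67 = 25.13.
η_II = COP_actual/COP_Carnot = 2.691/25.13 = 0.1071.

0.107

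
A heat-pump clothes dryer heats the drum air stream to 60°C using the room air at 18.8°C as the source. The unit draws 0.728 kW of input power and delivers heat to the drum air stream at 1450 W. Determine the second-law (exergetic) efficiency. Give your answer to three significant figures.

0.246

Converting, Q̇_H = 1450 W = 1.450 kW, so COP_actual = Q̇_H/Ẇ = 1.450/0.7280 = 1.992.
In absolute terms T_C = 291.95 K and T_H = 333.15 K, so ΔT = 41.20 K.
COP_Carnot = T_H/ΔT = 333.15/41.20 = 8.086.
η_II = COP_actual/COP_Carnot = 1.992/8.086 = 0.2463.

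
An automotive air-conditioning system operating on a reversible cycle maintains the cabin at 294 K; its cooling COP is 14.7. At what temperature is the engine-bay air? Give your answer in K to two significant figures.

COP_R = T_C/(T_H − T_C) gives T_H − T_C = T_C/COP.
With T_C = 294.00 K, T_H = 294.00 × (1 + 1/14.7) = 314.00 K.

310 K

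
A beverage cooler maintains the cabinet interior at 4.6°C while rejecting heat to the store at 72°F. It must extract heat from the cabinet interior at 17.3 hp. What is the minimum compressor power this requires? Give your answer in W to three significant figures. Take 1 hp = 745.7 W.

818 W

In absolute terms T_C = 277.75 K and T_H = 295.37 K, so ΔT = 17.62 K.
COP_Carnot = T_C/ΔT = 277.75/17.62 = 15.76.
Ẇ_min = Q̇/COP_Carnot = 17.30/15.76 = 1.098 hp = 818.5 W.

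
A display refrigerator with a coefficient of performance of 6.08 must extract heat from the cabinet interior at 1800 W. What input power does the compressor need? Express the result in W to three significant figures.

Ẇ = Q̇_C/COP = 1800/6.08 = 296.1 W.

296 W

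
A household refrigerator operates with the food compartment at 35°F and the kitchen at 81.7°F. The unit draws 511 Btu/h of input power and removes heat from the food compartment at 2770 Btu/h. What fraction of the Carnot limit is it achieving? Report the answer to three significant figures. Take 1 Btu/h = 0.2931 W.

0.512

COP_actual = Q̇_C/Ẇ = 2770/511.0 = 5.421.
In absolute terms T_C = 274.82 K and T_H = 300.76 K, so ΔT = 25.94 K.
COP_Carnot = T_C/ΔT = 274.82/25.94 = 10.59.
η_II = COP_actual/COP_Carnot = 5.421/10.59 = 0.5118.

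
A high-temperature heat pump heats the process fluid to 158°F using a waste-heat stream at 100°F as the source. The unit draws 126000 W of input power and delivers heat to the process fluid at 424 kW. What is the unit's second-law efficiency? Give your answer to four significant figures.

0.3160

Converting, Q̇_H = 424.0 kW = 424000 W, so COP_actual = Q̇_H/Ẇ = 424000/126000 = 3.365.
In absolute terms T_C = 310.93 K and T_H = 343.15 K, so ΔT = 32.22 K.
COP_Carnot = T_H/ΔT = 343.15/32.22 = 10.65.
η_II = COP_actual/COP_Carnot = 3.365/10.65 = 0.3160.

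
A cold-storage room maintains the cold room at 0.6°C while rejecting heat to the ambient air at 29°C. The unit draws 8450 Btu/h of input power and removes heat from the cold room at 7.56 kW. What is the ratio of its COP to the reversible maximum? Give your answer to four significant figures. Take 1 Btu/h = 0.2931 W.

0.3167

Converting, Q̇_C = 7.560 kW = 25790 Btu/h, so COP_actual = Q̇_C/Ẇ = 25790/8450 = 3.052.
In absolute terms T_C = 273.75 K and T_H = 302.15 K, so ΔT = 28.40 K.
COP_Carnot = T_C/ΔT = 273.75/28.40 = 9.639.
η_II = COP_actual/COP_Carnot = 3.052/9.639 = 0.3167.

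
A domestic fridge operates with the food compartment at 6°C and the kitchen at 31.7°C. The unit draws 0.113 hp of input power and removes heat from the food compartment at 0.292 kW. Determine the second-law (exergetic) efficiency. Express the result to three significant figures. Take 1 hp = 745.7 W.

Converting, Q̇_C = 0.2920 kW = 0.3916 hp, so COP_actual = Q̇_C/Ẇ = 0.3916/0.1130 = 3.465.
In absolute terms T_C = 279.15 K and T_H = 304.85 K, so ΔT = 25.70 K.
COP_Carnot = T_C/ΔT = 279.15/25.70 = 10.86.
η_II = COP_actual/COP_Carnot = 3.465/10.86 = 0.3190.

0.319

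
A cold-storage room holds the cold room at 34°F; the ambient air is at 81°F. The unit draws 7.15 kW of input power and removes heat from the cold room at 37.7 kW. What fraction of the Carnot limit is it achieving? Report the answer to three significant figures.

COP_actual = Q̇_C/Ẇ = 37.70/7.150 = 5.273.
In absolute terms T_C = 274.26 K and T_H = 300.37 K, so ΔT = 26.11 K.
COP_Carnot = T_C/ΔT = 274.26/26.11 = 10.50.
η_II = COP_actual/COP_Carnot = 5.273/10.50 = 0.5020.

0.502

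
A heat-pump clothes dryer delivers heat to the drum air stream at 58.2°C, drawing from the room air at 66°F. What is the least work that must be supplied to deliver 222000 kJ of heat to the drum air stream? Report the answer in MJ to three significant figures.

In absolute terms T_C = 292.04 K and T_H = 331.35 K, so ΔT = 39.31 K.
The reversible limit is COP_HP = T_H/ΔT = 8.429, so W_min = Q_H/COP = Q_H·ΔT/T_H.
W_min = 222000 × 39.31/331.35 = 26340 kJ = 26.34 MJ.

26.3 MJ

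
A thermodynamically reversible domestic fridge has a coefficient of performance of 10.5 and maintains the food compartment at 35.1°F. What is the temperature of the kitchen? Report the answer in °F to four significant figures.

82.22 °F

COP_R = T_C/(T_H − T_C) gives T_H − T_C = T_C/COP.
With T_C = 274.87 K, T_H = 274.87 × (1 + 1/10.5) = 301.05 K.
Converting, 301.05 K = 82.22°F.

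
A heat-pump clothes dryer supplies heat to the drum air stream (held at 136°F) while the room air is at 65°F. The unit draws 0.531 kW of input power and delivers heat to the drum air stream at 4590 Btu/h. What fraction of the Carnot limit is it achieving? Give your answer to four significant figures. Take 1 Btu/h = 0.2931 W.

0.3020

Converting, Q̇_H = 4590 Btu/h = 1.345 kW, so COP_actual = Q̇_H/Ẇ = 1.345/0.5310 = 2.534.
In absolute terms T_C = 291.48 K and T_H = 330.93 K, so ΔT = 39.44 K.
COP_Carnot = T_H/ΔT = 330.93/39.44 = 8.390.
η_II = COP_actual/COP_Carnot = 2.534/8.390 = 0.3020.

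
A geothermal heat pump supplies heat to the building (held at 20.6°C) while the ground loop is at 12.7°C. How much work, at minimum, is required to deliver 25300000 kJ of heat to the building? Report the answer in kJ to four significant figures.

680400 kJ

In absolute terms T_C = 285.85 K and T_H = 293.75 K, so ΔT = 7.900 K.
The reversible limit is COP_HP = T_H/ΔT = 37.18, so W_min = Q_H/COP = Q_H·ΔT/T_H.
W_min = 25300000 × 7.900/293.75 = 680400 kJ.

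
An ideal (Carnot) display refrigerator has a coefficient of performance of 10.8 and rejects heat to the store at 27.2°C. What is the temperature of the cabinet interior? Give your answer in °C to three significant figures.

1.75 °C

For a Carnot refrigerator COP_R = T_C/(T_H − T_C), so T_C = COP·T_H/(1 + COP).
With T_H = 300.35 K, T_C = 10.8 × 300.35/11.80 = 274.90 K.
Converting, 274.90 K = 1.75°C.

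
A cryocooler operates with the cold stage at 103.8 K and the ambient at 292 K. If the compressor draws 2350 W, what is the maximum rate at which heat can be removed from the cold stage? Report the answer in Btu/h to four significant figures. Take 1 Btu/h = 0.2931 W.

4422 Btu/h

The reservoir spacing is ΔT = 292 − 103.8 = 188.2 K.
COP_Carnot = T_C/ΔT = 103.80/188.2 = 0.5515.
Q̇_max = COP_Carnot × Ẇ = 0.5515 × 2350 W = 1296 W = 4422 Btu/h.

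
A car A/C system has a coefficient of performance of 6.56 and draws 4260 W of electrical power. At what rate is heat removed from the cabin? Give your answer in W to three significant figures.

27900 W

Q̇_C = COP × Ẇ = 6.56 × 4260 = 27950 W.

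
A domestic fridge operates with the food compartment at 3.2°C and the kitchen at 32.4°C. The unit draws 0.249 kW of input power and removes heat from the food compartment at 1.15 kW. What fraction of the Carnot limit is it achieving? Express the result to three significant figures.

0.488

COP_actual = Q̇_C/Ẇ = 1.150/0.2490 = 4.618.
In absolute terms T_C = 276.35 K and T_H = 305.55 K, so ΔT = 29.20 K.
COP_Carnot = T_C/ΔT = 276.35/29.20 = 9.464.
η_II = COP_actual/COP_Carnot = 4.618/9.464 = 0.4880.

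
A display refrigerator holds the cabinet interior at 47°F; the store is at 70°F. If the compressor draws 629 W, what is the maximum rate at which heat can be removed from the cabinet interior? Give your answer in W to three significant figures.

13900 W

In absolute terms T_C = 281.48 K and T_H = 294.26 K, so ΔT = 12.78 K.
COP_Carnot = T_C/ΔT = 281.48/12.78 = 22.03.
Q̇_max = COP_Carnot × Ẇ = 22.03 × 629.0 W = 13860 W.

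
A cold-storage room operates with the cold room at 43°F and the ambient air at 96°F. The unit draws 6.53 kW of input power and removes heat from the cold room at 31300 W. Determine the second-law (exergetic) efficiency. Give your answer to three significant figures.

Converting, Q̇_C = 31300 W = 31.30 kW, so COP_actual = Q̇_C/Ẇ = 31.30/6.530 = 4.793.
In absolute terms T_C = 279.26 K and T_H = 308.71 K, so ΔT = 29.44 K.
COP_Carnot = T_C/ΔT = 279.26/29.44 = 9.484.
η_II = COP_actual/COP_Carnot = 4.793/9.484 = 0.5054.

0.505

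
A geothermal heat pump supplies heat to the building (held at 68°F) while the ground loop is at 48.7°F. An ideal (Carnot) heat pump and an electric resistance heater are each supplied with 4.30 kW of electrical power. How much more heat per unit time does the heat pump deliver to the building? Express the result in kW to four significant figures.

In absolute terms T_C = 282.43 K and T_H = 293.15 K, so ΔT = 10.72 K.
COP_Carnot = T_H/ΔT = 293.15/10.72 = 27.34.
The heat pump delivers Q̇_H = COP × Ẇ = 117.6 kW; the resistance heater delivers Ẇ = 4.300 kW.
Extra = (COP − 1)·Ẇ = 113.3 kW.

113.3 kW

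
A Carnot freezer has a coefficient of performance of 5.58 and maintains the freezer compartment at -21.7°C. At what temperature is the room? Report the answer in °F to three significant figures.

COP_R = T_C/(T_H − T_C) gives T_H − T_C = T_C/COP.
With T_C = 251.45 K, T_H = 251.45 × (1 + 1/5.58) = 296.51 K.
Converting, 296.51 K = 74.05°F.

74.1 °F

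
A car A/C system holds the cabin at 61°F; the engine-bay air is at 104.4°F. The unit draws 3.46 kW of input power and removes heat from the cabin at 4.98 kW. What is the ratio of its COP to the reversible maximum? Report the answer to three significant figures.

COP_actual = Q̇_C/Ẇ = 4.980/3.460 = 1.439.
In absolute terms T_C = 289.26 K and T_H = 313.37 K, so ΔT = 24.11 K.
COP_Carnot = T_C/ΔT = 289.26/24.11 = 12.00.
η_II = COP_actual/COP_Carnot = 1.439/12.00 = 0.1200.

0.120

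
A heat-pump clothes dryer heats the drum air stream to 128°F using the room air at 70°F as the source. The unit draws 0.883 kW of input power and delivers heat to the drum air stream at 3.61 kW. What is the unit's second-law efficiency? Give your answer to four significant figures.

0.4035

COP_actual = Q̇_H/Ẇ = 3.610/0.8830 = 4.088.
In absolute terms T_C = 294.26 K and T_H = 326.48 K, so ΔT = 32.22 K.
COP_Carnot = T_H/ΔT = 326.48/32.22 = 10.13.
η_II = COP_actual/COP_Carnot = 4.088/10.13 = 0.4035.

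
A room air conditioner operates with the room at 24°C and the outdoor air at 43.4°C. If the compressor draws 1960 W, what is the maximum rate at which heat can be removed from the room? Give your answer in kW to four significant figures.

In absolute terms T_C = 297.15 K and T_H = 316.55 K, so ΔT = 19.40 K.
COP_Carnot = T_C/ΔT = 297.15/19.40 = 15.32.
Q̇_max = COP_Carnot × Ẇ = 15.32 × 1960 W = 30020 W = 30.02 kW.

30.02 kW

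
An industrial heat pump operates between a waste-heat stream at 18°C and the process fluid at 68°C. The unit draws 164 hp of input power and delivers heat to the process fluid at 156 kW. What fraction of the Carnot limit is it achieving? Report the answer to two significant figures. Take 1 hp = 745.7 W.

Converting, Q̇_H = 156.0 kW = 209.2 hp, so COP_actual = Q̇_H/Ẇ = 209.2/164.0 = 1.276.
In absolute terms T_C = 291.15 K and T_H = 341.15 K, so ΔT = 50.00 K.
COP_Carnot = T_H/ΔT = 341.15/50.00 = 6.823.
η_II = COP_actual/COP_Carnot = 1.276/6.823 = 0.1870.

0.19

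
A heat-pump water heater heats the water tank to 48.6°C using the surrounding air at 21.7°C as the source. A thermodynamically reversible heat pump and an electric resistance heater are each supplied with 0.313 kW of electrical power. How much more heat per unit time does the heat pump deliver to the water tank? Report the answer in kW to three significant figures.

3.43 kW

In absolute terms T_C = 294.85 K and T_H = 321.75 K, so ΔT = 26.90 K.
COP_Carnot = T_H/ΔT = 321.75/26.90 = 11.96.
The heat pump delivers Q̇_H = COP × Ẇ = 3.744 kW; the resistance heater delivers Ẇ = 0.3130 kW.
Extra = (COP − 1)·Ẇ = 3.431 kW.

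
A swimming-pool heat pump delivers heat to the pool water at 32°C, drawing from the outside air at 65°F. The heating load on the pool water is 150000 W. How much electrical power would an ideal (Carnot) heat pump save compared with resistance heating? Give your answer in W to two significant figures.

In absolute terms T_C = 291.48 K and T_H = 305.15 K, so ΔT = 13.67 K.
COP_Carnot = T_H/ΔT = 305.15/13.67 = 22.33.
Resistance heating needs Ẇ_res = Q̇_H = 150000 W; the reversible heat pump needs only Ẇ_hp = Q̇_H/COP = 6718 W.
Saving = 150000 − 6718 = 143300 W.

140000 W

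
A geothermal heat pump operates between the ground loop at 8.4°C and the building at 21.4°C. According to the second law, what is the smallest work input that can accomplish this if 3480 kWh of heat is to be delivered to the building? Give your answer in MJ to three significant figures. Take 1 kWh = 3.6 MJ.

553 MJ

In absolute terms T_C = 281.55 K and T_H = 294.55 K, so ΔT = 13.00 K.
The reversible limit is COP_HP = T_H/ΔT = 22.66, so W_min = Q_H/COP = Q_H·ΔT/T_H.
W_min = 3480 × 13.00/294.55 = 153.6 kWh = 552.9 MJ.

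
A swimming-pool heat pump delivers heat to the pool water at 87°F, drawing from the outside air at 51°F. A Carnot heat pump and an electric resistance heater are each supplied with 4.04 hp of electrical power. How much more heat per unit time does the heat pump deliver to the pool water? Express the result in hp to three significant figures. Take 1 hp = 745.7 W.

57.3 hp

In absolute terms T_C = 283.71 K and T_H = 303.71 K, so ΔT = 20.00 K.
COP_Carnot = T_H/ΔT = 303.71/20.00 = 15.19.
The heat pump delivers Q̇_H = COP × Ẇ = 61.35 hp; the resistance heater delivers Ẇ = 4.040 hp.
Extra = (COP − 1)·Ẇ = 57.31 hp.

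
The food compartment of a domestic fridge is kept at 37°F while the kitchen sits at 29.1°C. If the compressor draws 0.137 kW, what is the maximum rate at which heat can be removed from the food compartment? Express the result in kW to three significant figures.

1.44 kW

In absolute terms T_C = 275.93 K and T_H = 302.25 K, so ΔT = 26.32 K.
COP_Carnot = T_C/ΔT = 275.93/26.32 = 10.48.
Q̇_max = COP_Carnot × Ẇ = 10.48 × 0.1370 kW = 1.436 kW.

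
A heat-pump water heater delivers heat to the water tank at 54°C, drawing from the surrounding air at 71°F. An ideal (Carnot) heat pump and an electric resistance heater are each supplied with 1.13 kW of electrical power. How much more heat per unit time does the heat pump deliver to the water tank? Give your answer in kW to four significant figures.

10.30 kW

In absolute terms T_C = 294.82 K and T_H = 327.15 K, so ΔT = 32.33 K.
COP_Carnot = T_H/ΔT = 327.15/32.33 = 10.12.
The heat pump delivers Q̇_H = COP × Ẇ = 11.43 kW; the resistance heater delivers Ẇ = 1.130 kW.
Extra = (COP − 1)·Ẇ = 10.30 kW.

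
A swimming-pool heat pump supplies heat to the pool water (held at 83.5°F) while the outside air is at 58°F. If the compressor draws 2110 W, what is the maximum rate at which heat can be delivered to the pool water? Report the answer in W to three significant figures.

44900 W

In absolute terms T_C = 287.59 K and T_H = 301.76 K, so ΔT = 14.17 K.
COP_Carnot = T_H/ΔT = 301.76/14.17 = 21.30.
Q̇_max = COP_Carnot × Ẇ = 21.30 × 2110 W = 44940 W.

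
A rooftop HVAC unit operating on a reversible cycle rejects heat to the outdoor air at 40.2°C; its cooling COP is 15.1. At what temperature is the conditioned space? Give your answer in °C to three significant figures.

For a Carnot refrigerator COP_R = T_C/(T_H − T_C), so T_C = COP·T_H/(1 + COP).
With T_H = 313.35 K, T_C = 15.1 × 313.35/16.10 = 293.89 K.
Converting, 293.89 K = 20.74°C.

20.7 °C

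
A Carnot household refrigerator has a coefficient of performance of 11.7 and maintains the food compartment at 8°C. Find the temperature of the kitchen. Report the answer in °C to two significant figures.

COP_R = T_C/(T_H − T_C) gives T_H − T_C = T_C/COP.
With T_C = 281.15 K, T_H = 281.15 × (1 + 1/11.7) = 305.18 K.
Converting, 305.18 K = 32.03°C.

32 °C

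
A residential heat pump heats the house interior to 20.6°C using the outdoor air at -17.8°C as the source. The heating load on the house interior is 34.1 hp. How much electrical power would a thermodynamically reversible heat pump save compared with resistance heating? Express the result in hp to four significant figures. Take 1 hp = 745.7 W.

In absolute terms T_C = 255.35 K and T_H = 293.75 K, so ΔT = 38.40 K.
COP_Carnot = T_H/ΔT = 293.75/38.40 = 7.650.
Resistance heating needs Ẇ_res = Q̇_H = 34.10 hp; the reversible heat pump needs only Ẇ_hp = Q̇_H/COP = 4.458 hp.
Saving = 34.10 − 4.458 = 29.64 hp.

29.64 hp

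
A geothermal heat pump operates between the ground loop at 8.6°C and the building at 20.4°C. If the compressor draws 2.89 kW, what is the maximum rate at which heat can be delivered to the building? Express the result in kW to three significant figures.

In absolute terms T_C = 281.75 K and T_H = 293.55 K, so ΔT = 11.80 K.
COP_Carnot = T_H/ΔT = 293.55/11.80 = 24.88.
Q̇_max = COP_Carnot × Ẇ = 24.88 × 2.890 kW = 71.89 kW.

71.9 kW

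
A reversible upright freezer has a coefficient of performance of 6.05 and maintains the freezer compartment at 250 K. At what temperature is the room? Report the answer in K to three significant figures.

COP_R = T_C/(T_H − T_C) gives T_H − T_C = T_C/COP.
With T_C = 250.00 K, T_H = 250.00 × (1 + 1/6.05) = 291.32 K.

291 K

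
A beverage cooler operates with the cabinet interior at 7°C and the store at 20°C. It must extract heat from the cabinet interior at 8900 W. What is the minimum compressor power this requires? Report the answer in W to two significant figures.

In absolute terms T_C = 280.15 K and T_H = 293.15 K, so ΔT = 13.00 K.
COP_Carnot = T_C/ΔT = 280.15/13.00 = 21.55.
Ẇ_min = Q̇/COP_Carnot = 8900/21.55 = 413.0 W.

410 W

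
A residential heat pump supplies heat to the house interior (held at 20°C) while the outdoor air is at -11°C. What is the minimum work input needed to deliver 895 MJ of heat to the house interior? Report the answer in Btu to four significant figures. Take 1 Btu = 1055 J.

89710 Btu

In absolute terms T_C = 262.15 K and T_H = 293.15 K, so ΔT = 31.00 K.
The reversible limit is COP_HP = T_H/ΔT = 9.456, so W_min = Q_H/COP = Q_H·ΔT/T_H.
W_min = 895.0 × 31.00/293.15 = 94.64 MJ = 89710 Btu.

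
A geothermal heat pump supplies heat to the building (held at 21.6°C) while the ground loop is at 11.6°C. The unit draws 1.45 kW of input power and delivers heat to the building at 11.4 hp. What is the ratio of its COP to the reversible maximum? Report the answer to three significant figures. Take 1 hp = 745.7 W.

0.199

Converting, Q̇_H = 11.40 hp = 8.501 kW, so COP_actual = Q̇_H/Ẇ = 8.501/1.450 = 5.863.
In absolute terms T_C = 284.75 K and T_H = 294.75 K, so ΔT = 10.00 K.
COP_Carnot = T_H/ΔT = 294.75/10.00 = 29.48.
η_II = COP_actual/COP_Carnot = 5.863/29.48 = 0.1989.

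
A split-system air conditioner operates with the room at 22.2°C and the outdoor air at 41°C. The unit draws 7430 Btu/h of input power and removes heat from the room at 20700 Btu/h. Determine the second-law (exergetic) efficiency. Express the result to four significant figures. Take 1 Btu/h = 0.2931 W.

0.1773

COP_actual = Q̇_C/Ẇ = 20700/7430 = 2.786.
In absolute terms T_C = 295.35 K and T_H = 314.15 K, so ΔT = 18.80 K.
COP_Carnot = T_C/ΔT = 295.35/18.80 = 15.71.
η_II = COP_actual/COP_Carnot = 2.786/15.71 = 0.1773.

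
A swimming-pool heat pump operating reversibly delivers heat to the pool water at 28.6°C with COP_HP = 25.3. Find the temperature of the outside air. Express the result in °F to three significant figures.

COP_HP = T_H/(T_H − T_C) gives T_H − T_C = T_H/COP.
With T_H = 301.75 K, T_C = 301.75 × (1 − 1/25.3) = 289.82 K.
Converting, 289.82 K = 62.01°F.

62.0 °F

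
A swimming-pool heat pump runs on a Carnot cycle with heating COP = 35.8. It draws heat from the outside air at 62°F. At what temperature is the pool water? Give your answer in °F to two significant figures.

77 °F

COP_HP = T_H/(T_H − T_C) rearranges to T_H = COP·T_C/(COP − 1).
With T_C = 289.82 K, T_H = 35.8 × 289.82/34.80 = 298.14 K.
Converting, 298.14 K = 76.99°F.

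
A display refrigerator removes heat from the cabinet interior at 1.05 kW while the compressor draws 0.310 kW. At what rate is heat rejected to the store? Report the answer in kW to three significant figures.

1.36 kW

For a cyclic device the first law requires Q̇_H = Q̇_C + Ẇ.
Q̇_H = Q̇_C + Ẇ = 1.360 kW.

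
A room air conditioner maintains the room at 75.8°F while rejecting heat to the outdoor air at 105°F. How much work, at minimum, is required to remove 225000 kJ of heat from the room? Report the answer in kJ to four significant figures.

12270 kJ

In absolute terms T_C = 297.48 K and T_H = 313.71 K, so ΔT = 16.22 K.
The reversible limit is COP_R = T_C/ΔT = 18.34, so W_min = Q_C/COP = Q_C·ΔT/T_C.
W_min = 225000 × 16.22/297.48 = 12270 kJ.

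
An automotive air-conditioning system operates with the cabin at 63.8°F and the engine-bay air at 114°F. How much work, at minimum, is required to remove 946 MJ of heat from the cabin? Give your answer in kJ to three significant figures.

90700 kJ

In absolute terms T_C = 290.82 K and T_H = 318.71 K, so ΔT = 27.89 K.
The reversible limit is COP_R = T_C/ΔT = 10.43, so W_min = Q_C/COP = Q_C·ΔT/T_C.
W_min = 946.0 × 27.89/290.82 = 90.72 MJ = 90720 kJ.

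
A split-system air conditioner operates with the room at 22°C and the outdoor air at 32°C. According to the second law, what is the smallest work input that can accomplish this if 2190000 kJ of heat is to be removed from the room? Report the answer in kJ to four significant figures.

74200 kJ

In absolute terms T_C = 295.15 K and T_H = 305.15 K, so ΔT = 10.00 K.
The reversible limit is COP_R = T_C/ΔT = 29.52, so W_min = Q_C/COP = Q_C·ΔT/T_C.
W_min = 2190000 × 10.00/295.15 = 74200 kJ.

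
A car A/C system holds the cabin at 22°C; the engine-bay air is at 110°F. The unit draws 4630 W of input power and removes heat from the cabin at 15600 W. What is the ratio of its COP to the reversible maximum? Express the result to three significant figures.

0.244

COP_actual = Q̇_C/Ẇ = 15600/4630 = 3.369.
In absolute terms T_C = 295.15 K and T_H = 316.48 K, so ΔT = 21.33 K.
COP_Carnot = T_C/ΔT = 295.15/21.33 = 13.84.
η_II = COP_actual/COP_Carnot = 3.369/13.84 = 0.2435.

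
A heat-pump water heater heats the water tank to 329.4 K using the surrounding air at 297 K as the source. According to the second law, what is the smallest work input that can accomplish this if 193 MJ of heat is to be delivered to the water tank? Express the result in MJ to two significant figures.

19 MJ

The reservoir spacing is ΔT = 329.4 − 297 = 32.40 K.
The reversible limit is COP_HP = T_H/ΔT = 10.17, so W_min = Q_H/COP = Q_H·ΔT/T_H.
W_min = 193.0 × 32.40/329.40 = 18.98 MJ.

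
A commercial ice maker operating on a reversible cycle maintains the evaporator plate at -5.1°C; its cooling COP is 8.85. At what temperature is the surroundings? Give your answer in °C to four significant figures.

25.19 °C

COP_R = T_C/(T_H − T_C) gives T_H − T_C = T_C/COP.
With T_C = 268.05 K, T_H = 268.05 × (1 + 1/8.85) = 298.34 K.
Converting, 298.34 K = 25.19°C.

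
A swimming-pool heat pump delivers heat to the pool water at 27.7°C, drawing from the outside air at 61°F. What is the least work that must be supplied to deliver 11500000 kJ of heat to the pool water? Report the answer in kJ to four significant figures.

In absolute terms T_C = 289.26 K and T_H = 300.85 K, so ΔT = 11.59 K.
The reversible limit is COP_HP = T_H/ΔT = 25.96, so W_min = Q_H/COP = Q_H·ΔT/T_H.
W_min = 11500000 × 11.59/300.85 = 443000 kJ.

443000 kJ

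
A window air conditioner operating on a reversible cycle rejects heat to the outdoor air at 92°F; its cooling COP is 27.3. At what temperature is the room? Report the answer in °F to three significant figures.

72.5 °F

For a Carnot refrigerator COP_R = T_C/(T_H − T_C), so T_C = COP·T_H/(1 + COP).
With T_H = 306.48 K, T_C = 27.3 × 306.48/28.30 = 295.65 K.
Converting, 295.65 K = 72.51°F.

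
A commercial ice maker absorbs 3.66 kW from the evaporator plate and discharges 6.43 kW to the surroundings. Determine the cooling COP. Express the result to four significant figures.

The first law gives Q̇_H = Q̇_C + Ẇ, so the three rates are Q̇_C = 3.660, Q̇_H = 6.430, Ẇ = 2.770 kW.
COP_R = Q̇_C/Ẇ = 3.660/2.770 = 1.321.

1.321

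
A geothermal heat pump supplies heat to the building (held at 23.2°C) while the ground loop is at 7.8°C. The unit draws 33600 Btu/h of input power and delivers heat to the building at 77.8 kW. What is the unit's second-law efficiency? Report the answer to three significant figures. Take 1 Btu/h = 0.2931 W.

0.411

Converting, Q̇_H = 77.80 kW = 265400 Btu/h, so COP_actual = Q̇_H/Ẇ = 265400/33600 = 7.900.
In absolute terms T_C = 280.95 K and T_H = 296.35 K, so ΔT = 15.40 K.
COP_Carnot = T_H/ΔT = 296.35/15.40 = 19.24.
η_II = COP_actual/COP_Carnot = 7.900/19.24 = 0.4105.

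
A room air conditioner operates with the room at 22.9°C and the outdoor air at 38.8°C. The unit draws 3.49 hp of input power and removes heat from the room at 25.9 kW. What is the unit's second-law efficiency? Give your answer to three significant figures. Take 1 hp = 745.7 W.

0.534

Converting, Q̇_C = 25.90 kW = 34.73 hp, so COP_actual = Q̇_C/Ẇ = 34.73/3.490 = 9.952.
In absolute terms T_C = 296.05 K and T_H = 311.95 K, so ΔT = 15.90 K.
COP_Carnot = T_C/ΔT = 296.05/15.90 = 18.62.
η_II = COP_actual/COP_Carnot = 9.952/18.62 = 0.5345.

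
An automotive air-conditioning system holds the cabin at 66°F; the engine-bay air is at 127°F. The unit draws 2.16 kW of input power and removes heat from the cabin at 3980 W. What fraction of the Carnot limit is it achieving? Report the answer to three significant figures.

Converting, Q̇_C = 3980 W = 3.980 kW, so COP_actual = Q̇_C/Ẇ = 3.980/2.160 = 1.843.
In absolute terms T_C = 292.04 K and T_H = 325.93 K, so ΔT = 33.89 K.
COP_Carnot = T_C/ΔT = 292.04/33.89 = 8.618.
η_II = COP_actual/COP_Carnot = 1.843/8.618 = 0.2138.

0.214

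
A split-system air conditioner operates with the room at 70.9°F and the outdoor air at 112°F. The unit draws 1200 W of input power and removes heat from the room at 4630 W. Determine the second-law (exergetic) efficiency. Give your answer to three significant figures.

COP_actual = Q̇_C/Ẇ = 4630/1200 = 3.858.
In absolute terms T_C = 294.76 K and T_H = 317.59 K, so ΔT = 22.83 K.
COP_Carnot = T_C/ΔT = 294.76/22.83 = 12.91.
η_II = COP_actual/COP_Carnot = 3.858/12.91 = 0.2989.

0.299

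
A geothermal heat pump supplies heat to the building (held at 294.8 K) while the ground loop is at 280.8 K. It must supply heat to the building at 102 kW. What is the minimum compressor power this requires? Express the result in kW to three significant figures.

The reservoir spacing is ΔT = 294.8 − 280.8 = 14.00 K.
COP_Carnot = T_H/ΔT = 294.80/14.00 = 21.06.
Ẇ_min = Q̇/COP_Carnot = 102.0/21.06 = 4.844 kW.

4.84 kW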